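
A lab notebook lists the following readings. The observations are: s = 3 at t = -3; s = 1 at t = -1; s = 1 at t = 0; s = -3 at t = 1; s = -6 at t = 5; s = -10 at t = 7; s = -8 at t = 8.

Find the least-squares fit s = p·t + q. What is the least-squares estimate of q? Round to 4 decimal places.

The normal equations are: 149·p + 17·q = -177;  17·p + 7·q = -22.
Eliminating q: 7·(row 1) − 17·(row 2) gives 754·p = 7·(-177) − 17·(-22) = -865, so p = -865/754.
Then q = ((-22) − 17·(-865/754))/7 = -269/754.

q = -0.3568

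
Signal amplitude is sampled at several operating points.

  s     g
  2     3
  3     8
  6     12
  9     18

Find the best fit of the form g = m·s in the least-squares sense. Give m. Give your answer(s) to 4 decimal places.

The normal system AᵀA·[m]ᵀ = Aᵀg is [[130]]·[m]ᵀ = [264]ᵀ.
Hence m = 264 / 130 ≈ 2.03077.

m = 2.0308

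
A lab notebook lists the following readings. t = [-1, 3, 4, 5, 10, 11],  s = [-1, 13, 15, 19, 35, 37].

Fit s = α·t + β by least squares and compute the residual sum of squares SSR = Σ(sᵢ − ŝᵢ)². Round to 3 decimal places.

SSR = 1.895

Entries of XᵀX: Σt·t = 272, Σt = 32, Σ1 = 6.
And Σt·s = 952, Σs = 118.
Eliminating β: 6·(row 1) − 32·(row 2) gives 608·α = 6·952 − 32·118 = 1936, so α = 121/38.
Then β = (118 − 32·(121/38))/6 = 51/19.
Residuals: -1/2, 29/38, -8/19, 15/38, 9/19, -27/38; SSR = 36/19.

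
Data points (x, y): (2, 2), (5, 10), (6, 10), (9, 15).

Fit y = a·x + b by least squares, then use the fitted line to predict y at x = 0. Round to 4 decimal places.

ŷ = -0.7600

Sums needed: Σx·x = 146, Σx = 22, Σ1 = 4.
Moment sums: Σx·y = 249, Σy = 37.
AᵀA·[a, b]ᵀ = Aᵀy becomes [[146, 22]; [22, 4]]·[a, b]ᵀ = [249, 37]ᵀ.
det = 146·4 − 22² = 100.
a = (249·4 − 22·37)/100 = 91/50; b = (146·37 − 22·249)/100 = -19/25.
At x = 0: ŷ = (91/50)·(0) + (-19/25)·(1) = -19/25.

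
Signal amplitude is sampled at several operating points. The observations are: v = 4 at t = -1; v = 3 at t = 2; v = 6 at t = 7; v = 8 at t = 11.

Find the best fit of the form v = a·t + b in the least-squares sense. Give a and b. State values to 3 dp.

a = 0.381, b = 3.442

Entries of AᵀA: Σt·t = 175, Σt = 19, Σ1 = 4.
For Aᵀv: Σt·v = 132, Σv = 21.
So AᵀA·[a, b]ᵀ = Aᵀv: [[175, 19]; [19, 4]]·[a, b]ᵀ = [132, 21]ᵀ.
Determinant 175·4 − 19² = 339.
a = (132·4 − 19·21)/339 = 43/113; b = (175·21 − 19·132)/339 = 389/113.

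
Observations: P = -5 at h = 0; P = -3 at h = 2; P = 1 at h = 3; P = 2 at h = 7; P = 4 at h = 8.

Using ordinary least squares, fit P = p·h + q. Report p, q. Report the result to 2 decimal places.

Compute the Gram sums: Σh·h = 126, Σh = 20, Σ1 = 5.
Right-hand side: Σh·P = 43, ΣP = -1.
MᵀM·[p, q]ᵀ = MᵀP becomes [[126, 20]; [20, 5]]·[p, q]ᵀ = [43, -1]ᵀ.
Eliminating q: 5·(row 1) − 20·(row 2) gives 230·p = 5·43 − 20·(-1) = 235, so p = 47/46.
Then q = ((-1) − 20·(47/46))/5 = -493/115.

p = 1.02, q = -4.29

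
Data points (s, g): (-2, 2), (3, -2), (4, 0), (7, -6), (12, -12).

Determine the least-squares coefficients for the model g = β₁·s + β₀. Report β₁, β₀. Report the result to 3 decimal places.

Compute the Gram sums: Σs·s = 222, Σs = 24, Σ1 = 5.
Right-hand side: Σs·g = -196, Σg = -18.
Normal equations: [[222, 24]; [24, 5]]·[β₁, β₀]ᵀ = [-196, -18]ᵀ.
Determinant 222·5 − 24² = 534.
β₁ = ((-196)·5 − 24·(-18))/534 = -274/267; β₀ = (222·(-18) − 24·(-196))/534 = 118/89.

β₁ = -1.026, β₀ = 1.326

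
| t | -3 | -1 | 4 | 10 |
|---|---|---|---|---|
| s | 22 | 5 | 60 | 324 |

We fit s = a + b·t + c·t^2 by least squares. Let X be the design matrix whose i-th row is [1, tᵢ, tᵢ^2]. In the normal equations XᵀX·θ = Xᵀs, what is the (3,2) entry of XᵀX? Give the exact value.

Row 3 ↔ basis t^2, column 2 ↔ basis t, so (XᵀX)_{3,2} = Σᵢ (t^2)·(t) = (9)·(-3) + (1)·(-1) + (16)·(4) + (100)·(10) = 1036.

1036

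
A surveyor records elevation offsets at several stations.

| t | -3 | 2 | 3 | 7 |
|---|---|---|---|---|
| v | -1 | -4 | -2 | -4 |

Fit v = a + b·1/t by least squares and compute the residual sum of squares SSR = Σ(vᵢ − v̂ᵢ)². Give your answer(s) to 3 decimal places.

Compute the Gram sums: Σ1 = 4, Σ1/t = 9/14, Σ1/t·1/t = 869/1764.
And Σv = -11, Σ1/t·v = -61/21.
So MᵀM·[a, b]ᵀ = Mᵀv: [[4, 9/14]; [9/14, 869/1764]]·[a, b]ᵀ = [-11, -61/21]ᵀ.
Determinant 4·(869/1764) − (9/14)² = 2747/1764.
a = ((-11)·(869/1764) − (9/14)·(-61/21))/(2747/1764) = -6265/2747; b = (4·(-61/21) − (9/14)·(-11))/(2747/1764) = -8022/2747.
Residuals: 844/2747, -712/2747, 3445/2747, -3577/2747; SSR = 9422/2747.

SSR = 3.430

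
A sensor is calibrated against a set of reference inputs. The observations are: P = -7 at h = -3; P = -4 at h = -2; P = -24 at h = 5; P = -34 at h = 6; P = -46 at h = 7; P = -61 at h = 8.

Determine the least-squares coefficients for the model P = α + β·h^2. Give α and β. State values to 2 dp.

The normal equations are: 6·α + 187·β = -176;  187·α + 8515·β = -8061.
(Σ1 = 6, Σh^2 = 187, Σh^2·h^2 = 8515, ΣP = -176, Σh^2·P = -8061.)
det = 6·8515 − 187² = 16121.
α = ((-176)·8515 − 187·(-8061))/16121 = 8767/16121; β = (6·(-8061) − 187·(-176))/16121 = -15454/16121.

α = 0.54, β = -0.96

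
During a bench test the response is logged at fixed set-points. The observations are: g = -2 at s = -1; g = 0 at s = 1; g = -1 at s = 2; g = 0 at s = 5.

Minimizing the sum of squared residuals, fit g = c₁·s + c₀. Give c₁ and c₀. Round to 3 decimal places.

The normal equations are: 31·c₁ + 7·c₀ = 0;  7·c₁ + 4·c₀ = -3.
(Σs·s = 31, Σs = 7, Σ1 = 4, Σs·g = 0, Σg = -3.)
Δ = 31·4 − 7² = 75.
c₁ = (0·4 − 7·(-3))/75 = 7/25; c₀ = (31·(-3) − 7·0)/75 = -31/25.

c₁ = 0.280, c₀ = -1.240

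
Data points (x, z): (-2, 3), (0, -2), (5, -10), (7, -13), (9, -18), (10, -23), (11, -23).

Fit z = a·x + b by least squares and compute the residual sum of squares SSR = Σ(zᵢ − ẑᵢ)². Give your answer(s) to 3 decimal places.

SSR = 10.823

The normal system MᵀM·[a, b]ᵀ = Mᵀz is [[380, 40]; [40, 7]]·[a, b]ᵀ = [-792, -86]ᵀ.
det = 380·7 − 40² = 1060.
a = ((-792)·7 − 40·(-86))/1060 = -526/265; b = (380·(-86) − 40·(-792))/1060 = -50/53.
Residuals: -7/265, -56/53, 46/53, 487/265, 214/265, -117/53, -59/265; SSR = 2868/265.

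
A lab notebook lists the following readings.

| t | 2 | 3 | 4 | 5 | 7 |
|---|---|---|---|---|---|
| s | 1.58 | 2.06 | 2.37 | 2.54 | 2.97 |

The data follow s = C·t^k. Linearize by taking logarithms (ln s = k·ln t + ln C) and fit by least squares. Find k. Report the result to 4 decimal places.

Linearized form: ln s = k·ln t + ln C. From the 5 transformed points,
Over the data: Σln t = 6.7334, Σ(ln t)² = 9.9861, Σln s = 4.0637, Σln t·ln s = 5.9258.
Normal system: [[9.9861, 6.7334]; [6.7334, 5]]·[k, ln C]ᵀ = [5.9258, 4.0637]ᵀ.
Δ = 9.9861·5 − (6.7334)² = 4.5917; k = (5.9258·5 − 6.7334·4.0637)/4.5917 = 0.49350, ln C = (9.9861·4.0637 − 6.7334·5.9258)/4.5917 = 0.14817.

k = 0.4935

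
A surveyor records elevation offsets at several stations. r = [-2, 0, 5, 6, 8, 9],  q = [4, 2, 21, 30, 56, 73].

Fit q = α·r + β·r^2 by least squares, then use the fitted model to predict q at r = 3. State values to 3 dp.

Compute the Gram sums: Σr·r = 210, Σr·r^2 = 1574, Σr^2·r^2 = 12594.
Moment sums: Σr·q = 1382, Σr^2·q = 11118.
So MᵀM·[α, β]ᵀ = Mᵀq: [[210, 1574]; [1574, 12594]]·[α, β]ᵀ = [1382, 11118]ᵀ.
Eliminating β: 12594·(row 1) − 1574·(row 2) gives 167264·α = 12594·1382 − 1574·11118 = -94824, so α = -11853/20908.
Then β = (11118 − 1574·(-11853/20908))/12594 = 19939/20908.
At r = 3: q̂ = (-11853/20908)·(3) + (19939/20908)·(9) = 35973/5227.

q̂ = 6.882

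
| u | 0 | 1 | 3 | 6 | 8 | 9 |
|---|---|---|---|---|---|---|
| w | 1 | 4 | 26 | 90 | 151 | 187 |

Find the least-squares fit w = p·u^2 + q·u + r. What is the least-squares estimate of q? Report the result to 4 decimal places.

q = 2.8458

MᵀM·[p, q, r]ᵀ = Mᵀw reads: 12035·p + 1485·q + 191·r = 28289;  1485·p + 191·q + 27·r = 3513;  191·p + 27·q + 6·r = 459.
(Σu^2·u^2 = 12035, Σu^2·u = 1485, Σu^2 = 191, Σu·u = 191, Σu = 27, Σ1 = 6, Σu^2·w = 28289, Σu·w = 3513, Σw = 459.)
Row-reducing yields p = 975/488, q = 193035/67832, r = 3139/33916.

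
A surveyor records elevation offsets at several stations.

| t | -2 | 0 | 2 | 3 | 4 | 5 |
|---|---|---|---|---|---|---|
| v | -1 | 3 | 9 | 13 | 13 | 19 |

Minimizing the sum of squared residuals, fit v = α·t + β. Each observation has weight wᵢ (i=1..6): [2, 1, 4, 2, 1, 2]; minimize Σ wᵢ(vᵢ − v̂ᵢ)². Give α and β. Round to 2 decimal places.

XᵀWX·[α, β]ᵀ = XᵀWv reads: 108·α + 24·β = 396;  24·α + 12·β = 114.
Determinant 108·12 − 24² = 720.
α = (396·12 − 24·114)/720 = 14/5; β = (108·114 − 24·396)/720 = 39/10.

α = 2.80, β = 3.90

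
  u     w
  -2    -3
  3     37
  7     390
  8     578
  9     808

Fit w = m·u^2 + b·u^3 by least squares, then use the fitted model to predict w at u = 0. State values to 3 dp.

ŵ = 0.000

The normal system XᵀX·[m, b]ᵀ = Xᵀw is [[13155, 108835]; [108835, 912027]]·[m, b]ᵀ = [121871, 1019761]ᵀ.
det = 13155·912027 − 108835² = 152657960.
m = (121871·912027 − 108835·1019761)/152657960 = 81977041/76328980; b = (13155·1019761 − 108835·121871)/152657960 = 15112567/15265796.
At u = 0: ŵ = (81977041/76328980)·(0) + (15112567/15265796)·(0) = 0.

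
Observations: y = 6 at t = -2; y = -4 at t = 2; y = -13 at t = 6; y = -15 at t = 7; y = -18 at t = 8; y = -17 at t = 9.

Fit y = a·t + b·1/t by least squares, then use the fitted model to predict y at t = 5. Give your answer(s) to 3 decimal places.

ŷ = -10.651

Forming MᵀM = [[238, 6]; [6, 146353/254016]] and Mᵀy = [-500, -3389/252]ᵀ gives MᵀM·[a, b]ᵀ = Mᵀy.
Eliminating b: (146353/254016)·(row 1) − 6·(row 2) gives (1834817/18144)·a = (146353/254016)·(-500) − 6·(-3389/252) = -13169957/63504, so a = -26339914/12843719.
Then b = ((-3389/252) − 6·(-26339914/12843719))/(146353/254016) = -3641904/1834817.
At t = 5: ŷ = (-26339914/12843719)·(5) + (-3641904/1834817)·(1/5) = -683991178/64218595.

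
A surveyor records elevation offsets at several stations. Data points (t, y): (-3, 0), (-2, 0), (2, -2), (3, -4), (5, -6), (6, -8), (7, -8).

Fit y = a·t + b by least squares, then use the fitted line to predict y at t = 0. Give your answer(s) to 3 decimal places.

ŷ = -1.764

AᵀA·[a, b]ᵀ = Aᵀy reads: 136·a + 18·b = -150;  18·a + 7·b = -28.
(Σt·t = 136, Σt = 18, Σ1 = 7, Σt·y = -150, Σy = -28.)
Determinant 136·7 − 18² = 628.
a = ((-150)·7 − 18·(-28))/628 = -273/314; b = (136·(-28) − 18·(-150))/628 = -277/157.
At t = 0: ŷ = (-273/314)·(0) + (-277/157)·(1) = -277/157.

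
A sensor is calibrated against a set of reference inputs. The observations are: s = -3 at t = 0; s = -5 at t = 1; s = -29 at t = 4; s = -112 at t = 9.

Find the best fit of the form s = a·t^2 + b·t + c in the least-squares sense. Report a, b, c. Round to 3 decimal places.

a = -1.124, b = -2.050, c = -2.530

Forming MᵀM = [[6818, 794, 98]; [794, 98, 14]; [98, 14, 4]] and Mᵀs = [-9541, -1129, -149]ᵀ gives MᵀM·[a, b, c]ᵀ = Mᵀs.
Solving the 3×3 system (Gaussian elimination) gives a = -407/362, b = -371/181, c = -458/181.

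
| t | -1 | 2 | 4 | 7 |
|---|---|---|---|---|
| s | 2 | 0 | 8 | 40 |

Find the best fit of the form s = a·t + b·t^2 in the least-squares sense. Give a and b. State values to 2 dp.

From the data, Σt·t = 70, Σt·t^2 = 414, Σt^2·t^2 = 2674.
Moment sums: Σt·s = 310, Σt^2·s = 2090.
XᵀX·[a, b]ᵀ = Xᵀs becomes [[70, 414]; [414, 2674]]·[a, b]ᵀ = [310, 2090]ᵀ.
Determinant 70·2674 − 414² = 15784.
a = (310·2674 − 414·2090)/15784 = -4540/1973; b = (70·2090 − 414·310)/15784 = 2245/1973.

a = -2.30, b = 1.14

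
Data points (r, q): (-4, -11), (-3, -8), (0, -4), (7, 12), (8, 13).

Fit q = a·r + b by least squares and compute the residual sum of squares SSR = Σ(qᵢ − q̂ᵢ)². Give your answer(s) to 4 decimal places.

SSR = 2.7540

Forming XᵀX = [[138, 8]; [8, 5]] and Xᵀq = [256, 2]ᵀ gives XᵀX·[a, b]ᵀ = Xᵀq.
det = 138·5 − 8² = 626.
a = (256·5 − 8·2)/626 = 632/313; b = (138·2 − 8·256)/626 = -886/313.
Residuals: -29/313, 278/313, -366/313, 218/313, -101/313; SSR = 862/313.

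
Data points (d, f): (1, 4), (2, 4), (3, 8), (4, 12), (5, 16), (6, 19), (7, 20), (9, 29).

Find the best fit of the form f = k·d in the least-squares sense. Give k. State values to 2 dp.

k = 3.07

Entries of XᵀX: Σd·d = 221.
Moment sums: Σd·f = 679.
Normal equations: [[221]]·[k]ᵀ = [679]ᵀ.
Hence k = 679 / 221 ≈ 3.0724.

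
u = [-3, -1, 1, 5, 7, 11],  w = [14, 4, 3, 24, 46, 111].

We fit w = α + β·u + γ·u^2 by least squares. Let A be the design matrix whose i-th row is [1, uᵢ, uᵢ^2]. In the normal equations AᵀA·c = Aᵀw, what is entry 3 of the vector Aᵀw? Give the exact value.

16418

Entry 3 ↔ basis u^2, so (Aᵀw)_{3} = Σᵢ (u^2)·wᵢ = (9)·(14) + (1)·(4) + (1)·(3) + (25)·(24) + (49)·(46) + (121)·(111) = 16418.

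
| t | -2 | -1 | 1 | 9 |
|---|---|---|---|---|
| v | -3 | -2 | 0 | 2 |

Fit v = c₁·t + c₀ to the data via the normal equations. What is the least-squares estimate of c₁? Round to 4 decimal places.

c₁ = 0.4181

Forming XᵀX = [[87, 7]; [7, 4]] and Xᵀv = [26, -3]ᵀ gives XᵀX·[c₁, c₀]ᵀ = Xᵀv.
Δ = 87·4 − 7² = 299.
c₁ = (26·4 − 7·(-3))/299 = 125/299; c₀ = (87·(-3) − 7·26)/299 = -443/299.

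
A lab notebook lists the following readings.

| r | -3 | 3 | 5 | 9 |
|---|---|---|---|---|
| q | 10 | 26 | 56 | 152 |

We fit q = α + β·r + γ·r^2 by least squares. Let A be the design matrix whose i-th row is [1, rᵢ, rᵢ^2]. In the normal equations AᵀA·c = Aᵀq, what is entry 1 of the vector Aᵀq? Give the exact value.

244

Entry 1 ↔ basis 1, so (Aᵀq)_{1} = Σᵢ qᵢ = (1)·(10) + (1)·(26) + (1)·(56) + (1)·(152) = 244.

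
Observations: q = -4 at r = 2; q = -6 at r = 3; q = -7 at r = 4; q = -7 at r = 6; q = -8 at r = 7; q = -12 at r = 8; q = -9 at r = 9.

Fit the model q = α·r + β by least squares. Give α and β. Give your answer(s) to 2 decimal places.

Normal-equation sums: Σr·r = 259, Σr = 39, Σ1 = 7.
Moment sums: Σr·q = -329, Σq = -53.
Normal equations: [[259, 39]; [39, 7]]·[α, β]ᵀ = [-329, -53]ᵀ.
Determinant 259·7 − 39² = 292.
α = ((-329)·7 − 39·(-53))/292 = -59/73; β = (259·(-53) − 39·(-329))/292 = -224/73.

α = -0.81, β = -3.07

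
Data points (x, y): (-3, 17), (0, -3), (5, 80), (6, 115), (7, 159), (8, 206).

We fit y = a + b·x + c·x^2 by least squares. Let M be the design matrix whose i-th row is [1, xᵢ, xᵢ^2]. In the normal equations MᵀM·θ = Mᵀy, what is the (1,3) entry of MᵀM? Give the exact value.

Row 1 ↔ basis 1, column 3 ↔ basis x^2, so (MᵀM)_{1,3} = Σᵢ x^2 = (1)·(9) + (1)·(0) + (1)·(25) + (1)·(36) + (1)·(49) + (1)·(64) = 183.

183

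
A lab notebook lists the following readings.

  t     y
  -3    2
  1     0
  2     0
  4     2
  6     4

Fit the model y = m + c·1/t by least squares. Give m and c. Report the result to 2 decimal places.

m = 2.28, c = -2.14

Normal-equation sums: Σ1 = 5, Σ1/t = 19/12, Σ1/t·1/t = 209/144.
Right-hand side: Σy = 8, Σ1/t·y = 1/2.
Δ = 5·(209/144) − (19/12)² = 19/4.
m = (8·(209/144) − (19/12)·(1/2))/(19/4) = 41/18; c = (5·(1/2) − (19/12)·8)/(19/4) = -122/57.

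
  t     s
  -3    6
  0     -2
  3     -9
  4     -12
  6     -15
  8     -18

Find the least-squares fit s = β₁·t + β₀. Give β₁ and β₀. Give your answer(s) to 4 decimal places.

Forming XᵀX = [[134, 18]; [18, 6]] and Xᵀs = [-327, -50]ᵀ gives XᵀX·[β₁, β₀]ᵀ = Xᵀs.
Determinant 134·6 − 18² = 480.
β₁ = ((-327)·6 − 18·(-50))/480 = -177/80; β₀ = (134·(-50) − 18·(-327))/480 = -407/240.

β₁ = -2.2125, β₀ = -1.6958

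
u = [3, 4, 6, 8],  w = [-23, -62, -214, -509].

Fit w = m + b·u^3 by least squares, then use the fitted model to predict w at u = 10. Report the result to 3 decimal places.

The normal equations are: 4·m + 819·b = -808;  819·m + 313625·b = -311421.
Eliminating b: 313625·(row 1) − 819·(row 2) gives 583739·m = 313625·(-808) − 819·(-311421) = 1644799, so m = 126523/44903.
Then b = ((-311421) − 819·(126523/44903))/313625 = -583932/583739.
At u = 10: ŵ = (126523/44903)·(1) + (-583932/583739)·(1000) = -582287201/583739.

ŵ = -997.513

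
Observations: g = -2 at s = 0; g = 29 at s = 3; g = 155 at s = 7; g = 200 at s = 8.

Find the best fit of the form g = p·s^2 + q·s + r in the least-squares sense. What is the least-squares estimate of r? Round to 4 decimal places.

Normal-equation sums: Σs^2·s^2 = 6578, Σs^2·s = 882, Σs^2 = 122, Σs·s = 122, Σs = 18, Σ1 = 4.
For Mᵀg: Σs^2·g = 20656, Σs·g = 2772, Σg = 382.
Row-reducing yields p = 4639/1562, q = 2439/1562, r = -1647/781.

r = -2.1088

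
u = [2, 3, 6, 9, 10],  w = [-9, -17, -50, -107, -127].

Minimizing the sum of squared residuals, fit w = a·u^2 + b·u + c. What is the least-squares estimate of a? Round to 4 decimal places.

Setting ∂/∂a … = 0 gives: 17954·a + 1980·b + 230·c = -23356;  1980·a + 230·b + 30·c = -2602;  230·a + 30·b + 5·c = -310.
(Σu^2·u^2 = 17954, Σu^2·u = 1980, Σu^2 = 230, Σu·u = 230, Σu = 30, Σ1 = 5, Σu^2·w = -23356, Σu·w = -2602, Σw = -310.)
Inverting the 3×3 Gram matrix, [a, b, c]ᵀ = [-32/29, -1159/725, -1196/725]ᵀ.

a = -1.1034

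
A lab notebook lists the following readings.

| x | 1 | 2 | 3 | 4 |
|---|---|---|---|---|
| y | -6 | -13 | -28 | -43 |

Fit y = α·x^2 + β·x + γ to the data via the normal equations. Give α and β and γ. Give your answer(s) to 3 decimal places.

Normal-equation sums: Σx^2·x^2 = 354, Σx^2·x = 100, Σx^2 = 30, Σx·x = 30, Σx = 10, Σ1 = 4.
For Aᵀy: Σx^2·y = -998, Σx·y = -288, Σy = -90.
Solving the 3×3 system (Gaussian elimination) gives α = -2, β = -13/5, γ = -1.

α = -2.000, β = -2.600, γ = -1.000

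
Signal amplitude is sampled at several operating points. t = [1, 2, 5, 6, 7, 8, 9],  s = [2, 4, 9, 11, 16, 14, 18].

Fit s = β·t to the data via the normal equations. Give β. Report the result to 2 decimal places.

β = 1.95

The normal equations are: 260·β = 507.
(Σt·t = 260, Σt·s = 507.)
Hence β = 507 / 260 ≈ 1.95.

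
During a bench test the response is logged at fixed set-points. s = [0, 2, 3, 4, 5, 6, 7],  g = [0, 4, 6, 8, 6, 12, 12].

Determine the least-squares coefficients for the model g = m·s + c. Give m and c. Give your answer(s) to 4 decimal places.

m = 1.6885, c = 0.3443

Compute the Gram sums: Σs·s = 139, Σs = 27, Σ1 = 7.
And Σs·g = 244, Σg = 48.
So MᵀM·[m, c]ᵀ = Mᵀg: [[139, 27]; [27, 7]]·[m, c]ᵀ = [244, 48]ᵀ.
Δ = 139·7 − 27² = 244.
m = (244·7 − 27·48)/244 = 103/61; c = (139·48 − 27·244)/244 = 21/61.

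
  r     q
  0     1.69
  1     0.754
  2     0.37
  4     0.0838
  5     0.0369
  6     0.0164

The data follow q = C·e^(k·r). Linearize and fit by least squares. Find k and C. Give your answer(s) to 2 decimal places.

Linearized form: ln q = k·r + ln C. From the 6 transformed points,
AᵀA = [[82.0000, 18.0000]; [18.0000, 6]], rhs = [-53.3487, -10.6412]ᵀ  (here Σr = 18.0000, Σ(r)² = 82.0000, Σln q = -10.6412, Σr·ln q = -53.3487).
Solving (det = 168.0000): k = -0.76518, ln C = 0.52200, so C = exp(0.52200) = 1.68540.

k = -0.77, C = 1.69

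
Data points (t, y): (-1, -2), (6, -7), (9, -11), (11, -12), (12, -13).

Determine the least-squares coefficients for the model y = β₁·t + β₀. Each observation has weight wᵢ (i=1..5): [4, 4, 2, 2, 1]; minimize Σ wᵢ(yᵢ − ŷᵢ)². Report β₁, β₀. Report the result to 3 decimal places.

β₁ = -0.847, β₀ = -2.615

Entries of MᵀWM: Σwᵢ·t·t = 696, Σwᵢ·t = 72, Σwᵢ·1 = 13.
And Σwᵢ·t·y = -778, Σwᵢ·y = -95.
Normal equations: [[696, 72]; [72, 13]]·[β₁, β₀]ᵀ = [-778, -95]ᵀ.
Δ = 696·13 − 72² = 3864.
β₁ = ((-778)·13 − 72·(-95))/3864 = -1637/1932; β₀ = (696·(-95) − 72·(-778))/3864 = -421/161.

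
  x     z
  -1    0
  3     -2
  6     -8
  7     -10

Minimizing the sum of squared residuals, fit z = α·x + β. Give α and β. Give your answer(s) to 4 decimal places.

Sums needed: Σx·x = 95, Σx = 15, Σ1 = 4.
And Σx·z = -124, Σz = -20.
So MᵀM·[α, β]ᵀ = Mᵀz: [[95, 15]; [15, 4]]·[α, β]ᵀ = [-124, -20]ᵀ.
Determinant 95·4 − 15² = 155.
α = ((-124)·4 − 15·(-20))/155 = -196/155; β = (95·(-20) − 15·(-124))/155 = -8/31.

α = -1.2645, β = -0.2581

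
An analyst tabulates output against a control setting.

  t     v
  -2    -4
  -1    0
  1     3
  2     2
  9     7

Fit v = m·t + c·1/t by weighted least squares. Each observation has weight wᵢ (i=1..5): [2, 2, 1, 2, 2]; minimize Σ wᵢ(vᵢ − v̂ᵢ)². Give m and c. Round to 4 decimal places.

Compute the Gram sums: Σwᵢ·t·t = 181, Σwᵢ·t·1/t = 9, Σwᵢ·1/t·1/t = 326/81.
Right-hand side: Σwᵢ·t·v = 153, Σwᵢ·1/t·v = 95/9.
XᵀWX·[m, c]ᵀ = XᵀWv becomes [[181, 9]; [9, 326/81]]·[m, c]ᵀ = [153, 95/9]ᵀ.
Δ = 181·(326/81) − 9² = 52445/81.
m = (153·(326/81) − 9·(95/9))/(52445/81) = 42183/52445; c = (181·(95/9) − 9·153)/(52445/81) = 43218/52445.

m = 0.8043, c = 0.8241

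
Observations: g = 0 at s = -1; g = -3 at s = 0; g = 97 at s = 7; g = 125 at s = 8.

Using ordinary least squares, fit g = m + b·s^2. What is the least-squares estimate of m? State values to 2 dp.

Entries of MᵀM: Σ1 = 4, Σs^2 = 114, Σs^2·s^2 = 6498.
For Mᵀg: Σg = 219, Σs^2·g = 12753.
Δ = 4·6498 − 114² = 12996.
m = (219·6498 − 114·12753)/12996 = -45/19; b = (4·12753 − 114·219)/12996 = 1447/722.

m = -2.37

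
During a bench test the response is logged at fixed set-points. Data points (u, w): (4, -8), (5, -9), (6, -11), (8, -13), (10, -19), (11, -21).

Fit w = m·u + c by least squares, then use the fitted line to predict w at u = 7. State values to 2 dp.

ŵ = -12.87

The normal equations are: 362·m + 44·c = -668;  44·m + 6·c = -81.
Δ = 362·6 − 44² = 236.
m = ((-668)·6 − 44·(-81))/236 = -111/59; c = (362·(-81) − 44·(-668))/236 = 35/118.
At u = 7: ŵ = (-111/59)·(7) + (35/118)·(1) = -1519/118.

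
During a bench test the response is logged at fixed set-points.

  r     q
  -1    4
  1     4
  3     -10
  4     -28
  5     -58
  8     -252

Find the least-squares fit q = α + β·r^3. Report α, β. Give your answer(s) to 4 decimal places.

α = 3.9688, β = -0.4997

XᵀX·[α, β]ᵀ = Xᵀq reads: 6·α + 728·β = -340;  728·α + 282596·β = -138336.
Determinant 6·282596 − 728² = 1165592.
α = ((-340)·282596 − 728·(-138336))/1165592 = 578246/145699; β = (6·(-138336) − 728·(-340))/1165592 = -72812/145699.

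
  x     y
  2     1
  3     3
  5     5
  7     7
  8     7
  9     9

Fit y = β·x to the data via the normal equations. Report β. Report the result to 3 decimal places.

β = 0.957

The normal system AᵀA·[β]ᵀ = Aᵀy is [[232]]·[β]ᵀ = [222]ᵀ.
β = 222/232 = 0.956897.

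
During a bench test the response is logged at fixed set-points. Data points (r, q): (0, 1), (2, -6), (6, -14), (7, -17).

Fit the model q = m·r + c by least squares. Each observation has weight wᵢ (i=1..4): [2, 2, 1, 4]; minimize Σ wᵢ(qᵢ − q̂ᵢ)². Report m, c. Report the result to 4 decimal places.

Forming AᵀWA = [[240, 38]; [38, 9]] and AᵀWq = [-584, -92]ᵀ gives AᵀWA·[m, c]ᵀ = AᵀWq.
det = 240·9 − 38² = 716.
m = ((-584)·9 − 38·(-92))/716 = -440/179; c = (240·(-92) − 38·(-584))/716 = 28/179.

m = -2.4581, c = 0.1564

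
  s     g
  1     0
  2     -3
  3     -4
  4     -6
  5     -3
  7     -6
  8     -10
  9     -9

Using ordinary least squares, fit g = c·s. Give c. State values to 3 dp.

c = -1.044

Setting ∂/∂c … = 0 gives: 249·c = -260.
(Σs·s = 249, Σs·g = -260.)
c = (-260)/249 = -1.04418.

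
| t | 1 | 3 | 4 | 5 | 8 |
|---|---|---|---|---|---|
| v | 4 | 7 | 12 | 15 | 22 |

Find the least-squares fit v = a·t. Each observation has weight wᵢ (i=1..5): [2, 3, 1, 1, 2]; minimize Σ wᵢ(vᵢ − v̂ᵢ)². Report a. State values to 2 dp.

a = 2.76

Forming XᵀWX = [[198]] and XᵀWv = [546]ᵀ gives XᵀWX·[a]ᵀ = XᵀWv.
a = 546/198 = 2.75758.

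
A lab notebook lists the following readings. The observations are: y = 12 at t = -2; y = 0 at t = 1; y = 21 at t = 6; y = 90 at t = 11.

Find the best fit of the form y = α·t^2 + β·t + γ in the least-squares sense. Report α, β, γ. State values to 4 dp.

α = 0.9822, β = -2.8174, γ = 2.2413

The normal equations are: 15954·α + 1540·β + 162·γ = 11694;  1540·α + 162·β + 16·γ = 1092;  162·α + 16·β + 4·γ = 123.
Inverting the 3×3 Gram matrix, [α, β, γ]ᵀ = [4905/4994, -7035/2497, 11193/4994]ᵀ.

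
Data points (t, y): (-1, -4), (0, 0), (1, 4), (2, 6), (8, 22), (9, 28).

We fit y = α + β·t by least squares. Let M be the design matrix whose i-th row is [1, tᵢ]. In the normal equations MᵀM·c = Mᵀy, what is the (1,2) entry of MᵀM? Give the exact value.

19

Row 1 ↔ basis 1, column 2 ↔ basis t, so (MᵀM)_{1,2} = Σᵢ t = (1)·(-1) + (1)·(0) + (1)·(1) + (1)·(2) + (1)·(8) + (1)·(9) = 19.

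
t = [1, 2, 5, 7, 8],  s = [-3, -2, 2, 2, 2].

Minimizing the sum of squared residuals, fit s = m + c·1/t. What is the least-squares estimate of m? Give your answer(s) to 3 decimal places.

Normal-equation sums: Σ1 = 5, Σ1/t = 551/280, Σ1/t·1/t = 103961/78400.
For Xᵀs: Σs = 1, Σ1/t·s = -429/140.
Normal equations: [[5, 551/280]; [551/280, 103961/78400]]·[m, c]ᵀ = [1, -429/140]ᵀ.
Δ = 5·(103961/78400) − (551/280)² = 54051/19600.
m = (1·(103961/78400) − (551/280)·(-429/140))/(54051/19600) = 576719/216204; c = (5·(-429/140) − (551/280)·1)/(54051/19600) = -338870/54051.

m = 2.667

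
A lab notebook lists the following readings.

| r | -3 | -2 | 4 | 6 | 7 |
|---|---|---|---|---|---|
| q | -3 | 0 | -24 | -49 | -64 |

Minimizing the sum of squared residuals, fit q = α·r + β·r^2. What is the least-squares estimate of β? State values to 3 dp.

Forming AᵀA = [[114, 588]; [588, 4050]] and Aᵀq = [-829, -5311]ᵀ gives AᵀA·[α, β]ᵀ = Aᵀq.
Eliminating β: 4050·(row 1) − 588·(row 2) gives 115956·α = 4050·(-829) − 588·(-5311) = -234582, so α = -39097/19326.
Then β = ((-5311) − 588·(-39097/19326))/4050 = -19667/19326.

β = -1.018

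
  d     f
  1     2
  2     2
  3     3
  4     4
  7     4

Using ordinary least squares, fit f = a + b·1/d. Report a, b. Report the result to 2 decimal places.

a = 4.09, b = -2.44

Sums needed: Σ1 = 5, Σ1/d = 187/84, Σ1/d·1/d = 10189/7056.
Moment sums: Σf = 15, Σ1/d·f = 39/7.
Eliminating b: (10189/7056)·(row 1) − (187/84)·(row 2) gives (1997/882)·a = (10189/7056)·15 − (187/84)·(39/7) = 21773/2352, so a = 65319/15976.
Then b = ((39/7) − (187/84)·(65319/15976))/(10189/7056) = -9765/3994.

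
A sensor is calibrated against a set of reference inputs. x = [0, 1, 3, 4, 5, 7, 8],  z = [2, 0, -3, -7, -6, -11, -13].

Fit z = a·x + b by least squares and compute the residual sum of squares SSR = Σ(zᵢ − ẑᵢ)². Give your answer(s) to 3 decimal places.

SSR = 4.484

Sums needed: Σx·x = 164, Σx = 28, Σ1 = 7.
Moment sums: Σx·z = -248, Σz = -38.
So AᵀA·[a, b]ᵀ = Aᵀz: [[164, 28]; [28, 7]]·[a, b]ᵀ = [-248, -38]ᵀ.
Determinant 164·7 − 28² = 364.
a = ((-248)·7 − 28·(-38))/364 = -24/13; b = (164·(-38) − 28·(-248))/364 = 178/91.
Residuals: 4/91, -10/91, 53/91, -11/7, 116/91, -3/91, -17/91; SSR = 408/91.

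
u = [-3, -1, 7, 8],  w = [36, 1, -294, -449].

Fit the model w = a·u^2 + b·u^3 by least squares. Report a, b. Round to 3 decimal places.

a = 1.007, b = -1.002

From the data, Σu^2·u^2 = 6579, Σu^2·u^3 = 49331, Σu^3·u^3 = 380523.
Moment sums: Σu^2·w = -42817, Σu^3·w = -331703.
MᵀM·[a, b]ᵀ = Mᵀw becomes [[6579, 49331]; [49331, 380523]]·[a, b]ᵀ = [-42817, -331703]ᵀ.
Δ = 6579·380523 − 49331² = 69913256.
a = ((-42817)·380523 − 49331·(-331703))/69913256 = 35193701/34956628; b = (6579·(-331703) − 49331·(-42817))/69913256 = -35034305/34956628.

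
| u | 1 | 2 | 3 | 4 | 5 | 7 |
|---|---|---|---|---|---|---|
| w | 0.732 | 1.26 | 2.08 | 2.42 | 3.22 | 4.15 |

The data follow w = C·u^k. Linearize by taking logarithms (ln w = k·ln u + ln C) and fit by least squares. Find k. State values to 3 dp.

Linearized form: ln w = k·ln u + ln C. From the 6 transformed points,
XᵀX = [[9.9861, 6.7334]; [6.7334, 6]], rhs = [6.8412, 4.1278]ᵀ  (here Σln u = 6.7334, Σ(ln u)² = 9.9861, Σln w = 4.1278, Σln u·ln w = 6.8412).
Δ = 9.9861·6 − (6.7334)² = 14.5777; k = (6.8412·6 − 6.7334·4.1278)/14.5777 = 0.90916, ln C = (9.9861·4.1278 − 6.7334·6.8412)/14.5777 = -0.33233.

k = 0.909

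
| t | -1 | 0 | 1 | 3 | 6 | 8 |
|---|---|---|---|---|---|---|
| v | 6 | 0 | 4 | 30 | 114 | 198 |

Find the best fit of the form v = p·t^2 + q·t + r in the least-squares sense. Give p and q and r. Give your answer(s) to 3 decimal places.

Entries of XᵀX: Σt^2·t^2 = 5475, Σt^2·t = 755, Σt^2 = 111, Σt·t = 111, Σt = 17, Σ1 = 6.
Right-hand side: Σt^2·v = 17056, Σt·v = 2356, Σv = 352.
Inverting the 3×3 Gram matrix, [p, q, r]ᵀ = [269/88, 17/88, 69/44]ᵀ.

p = 3.057, q = 0.193, r = 1.568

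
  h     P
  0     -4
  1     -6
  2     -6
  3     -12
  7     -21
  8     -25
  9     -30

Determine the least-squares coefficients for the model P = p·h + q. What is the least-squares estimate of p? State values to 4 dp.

p = -2.8363

From the data, Σh·h = 208, Σh = 30, Σ1 = 7.
Right-hand side: Σh·P = -671, ΣP = -104.
Normal equations: [[208, 30]; [30, 7]]·[p, q]ᵀ = [-671, -104]ᵀ.
Eliminating q: 7·(row 1) − 30·(row 2) gives 556·p = 7·(-671) − 30·(-104) = -1577, so p = -1577/556.
Then q = ((-104) − 30·(-1577/556))/7 = -751/278.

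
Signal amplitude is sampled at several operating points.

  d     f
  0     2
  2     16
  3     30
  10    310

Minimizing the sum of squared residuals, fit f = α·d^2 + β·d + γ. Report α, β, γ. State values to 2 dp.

α = 3.04, β = 0.35, γ = 2.24

Compute the Gram sums: Σd^2·d^2 = 10097, Σd^2·d = 1035, Σd^2 = 113, Σd·d = 113, Σd = 15, Σ1 = 4.
For Aᵀf: Σd^2·f = 31334, Σd·f = 3222, Σf = 358.
Normal equations: [[10097, 1035, 113]; [1035, 113, 15]; [113, 15, 4]]·[α, β, γ]ᵀ = [31334, 3222, 358]ᵀ.
Solving the 3×3 system (Gaussian elimination) gives α = 55419/18218, β = 6447/18218, γ = 20374/9109.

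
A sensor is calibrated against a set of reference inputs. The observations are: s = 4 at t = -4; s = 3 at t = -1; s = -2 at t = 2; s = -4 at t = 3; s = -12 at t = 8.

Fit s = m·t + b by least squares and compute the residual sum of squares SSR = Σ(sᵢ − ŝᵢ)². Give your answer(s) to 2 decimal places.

Normal-equation sums: Σt·t = 94, Σt = 8, Σ1 = 5.
Right-hand side: Σt·s = -131, Σs = -11.
Eliminating b: 5·(row 1) − 8·(row 2) gives 406·m = 5·(-131) − 8·(-11) = -567, so m = -81/58.
Then b = ((-11) − 8·(-81/58))/5 = 1/29.
Residuals: -47/29, 91/58, 22/29, 9/58, -25/29; SSR = 373/58.

SSR = 6.43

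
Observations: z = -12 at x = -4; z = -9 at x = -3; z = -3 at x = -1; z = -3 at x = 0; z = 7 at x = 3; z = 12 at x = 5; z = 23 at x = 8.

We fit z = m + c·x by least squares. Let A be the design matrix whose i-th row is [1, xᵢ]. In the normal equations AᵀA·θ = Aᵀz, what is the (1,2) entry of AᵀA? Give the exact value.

8

Row 1 ↔ basis 1, column 2 ↔ basis x, so (AᵀA)_{1,2} = Σᵢ x = (1)·(-4) + (1)·(-3) + (1)·(-1) + (1)·(0) + (1)·(3) + (1)·(5) + (1)·(8) = 8.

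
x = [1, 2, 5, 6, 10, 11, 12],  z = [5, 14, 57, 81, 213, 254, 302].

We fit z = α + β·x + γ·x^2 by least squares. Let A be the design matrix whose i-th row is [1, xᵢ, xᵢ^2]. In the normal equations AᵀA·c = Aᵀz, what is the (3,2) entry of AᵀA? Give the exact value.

4409

Row 3 ↔ basis x^2, column 2 ↔ basis x, so (AᵀA)_{3,2} = Σᵢ (x^2)·(x) = (1)·(1) + (4)·(2) + (25)·(5) + (36)·(6) + (100)·(10) + (121)·(11) + (144)·(12) = 4409.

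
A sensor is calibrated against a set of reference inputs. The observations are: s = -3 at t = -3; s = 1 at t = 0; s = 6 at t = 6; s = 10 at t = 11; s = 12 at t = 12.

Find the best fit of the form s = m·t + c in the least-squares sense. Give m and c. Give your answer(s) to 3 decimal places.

Setting ∂/∂m … = 0 gives: 310·m + 26·c = 299;  26·m + 5·c = 26.
det = 310·5 − 26² = 874.
m = (299·5 − 26·26)/874 = 819/874; c = (310·26 − 26·299)/874 = 143/437.

m = 0.937, c = 0.327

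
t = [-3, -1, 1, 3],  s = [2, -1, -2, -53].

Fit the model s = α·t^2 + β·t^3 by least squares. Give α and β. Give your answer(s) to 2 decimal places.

α = -2.82, β = -1.02

From the data, Σt^2·t^2 = 164, Σt^2·t^3 = 0, Σt^3·t^3 = 1460.
And Σt^2·s = -462, Σt^3·s = -1486.
Determinant 164·1460 − 0² = 239440.
α = ((-462)·1460 − 0·(-1486))/239440 = -231/82; β = (164·(-1486) − 0·(-462))/239440 = -743/730.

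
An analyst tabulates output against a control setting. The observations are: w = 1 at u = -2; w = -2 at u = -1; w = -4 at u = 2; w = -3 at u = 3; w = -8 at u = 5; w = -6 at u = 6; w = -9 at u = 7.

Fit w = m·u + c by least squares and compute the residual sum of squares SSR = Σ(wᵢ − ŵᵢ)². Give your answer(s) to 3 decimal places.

SSR = 9.548

The normal equations are: 128·m + 20·c = -156;  20·m + 7·c = -31.
(Σu·u = 128, Σu = 20, Σ1 = 7, Σu·w = -156, Σw = -31.)
det = 128·7 − 20² = 496.
m = ((-156)·7 − 20·(-31))/496 = -59/62; c = (128·(-31) − 20·(-156))/496 = -53/31.
Residuals: 25/31, -77/62, -12/31, 97/62, -95/62, 44/31, -39/62; SSR = 296/31.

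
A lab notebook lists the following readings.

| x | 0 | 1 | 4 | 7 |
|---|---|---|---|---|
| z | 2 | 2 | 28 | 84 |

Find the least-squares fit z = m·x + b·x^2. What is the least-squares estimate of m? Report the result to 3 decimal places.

m = 0.333

Setting ∂/∂m … = 0 gives: 66·m + 408·b = 702;  408·m + 2658·b = 4566.
(Σx·x = 66, Σx·x^2 = 408, Σx^2·x^2 = 2658, Σx·z = 702, Σx^2·z = 4566.)
Δ = 66·2658 − 408² = 8964.
m = (702·2658 − 408·4566)/8964 = 1/3; b = (66·4566 − 408·702)/8964 = 5/3.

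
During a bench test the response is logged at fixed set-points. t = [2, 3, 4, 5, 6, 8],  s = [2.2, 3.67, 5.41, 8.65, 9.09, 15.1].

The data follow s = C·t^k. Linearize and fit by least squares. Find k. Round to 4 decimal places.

Let Y = ln s. Fitting Y = k·ln t + ln C by least squares:
Σln t = 8.6587, Σ(ln t)² = 13.7340, Σln s = 10.8563, Σln t·ln s = 17.3876.
Equations: 13.7340·k + 8.6587·ln C = 17.3876;  8.6587·k + 6·ln C = 10.8563.
Slope k = (n·Σln t·ln s − Σln t·Σln s)/(n·Σ(ln t)² − (Σln t)²) = (6·17.3876 − 8.6587·10.8563)/7.4309 = 1.38930; ln C = (Σln s − k·Σln t)/n = -0.19553.

k = 1.3893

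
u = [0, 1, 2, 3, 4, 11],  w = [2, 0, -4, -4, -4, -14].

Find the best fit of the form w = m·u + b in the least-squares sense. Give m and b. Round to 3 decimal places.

Forming MᵀM = [[151, 21]; [21, 6]] and Mᵀw = [-190, -24]ᵀ gives MᵀM·[m, b]ᵀ = Mᵀw.
det = 151·6 − 21² = 465.
m = ((-190)·6 − 21·(-24))/465 = -212/155; b = (151·(-24) − 21·(-190))/465 = 122/155.

m = -1.368, b = 0.787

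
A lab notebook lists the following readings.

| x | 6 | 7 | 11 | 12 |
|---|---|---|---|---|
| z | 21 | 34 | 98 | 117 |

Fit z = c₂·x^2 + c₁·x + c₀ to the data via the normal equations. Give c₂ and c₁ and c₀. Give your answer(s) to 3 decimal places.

c₂ = 0.600, c₁ = 5.200, c₀ = -31.800

AᵀA·[c₂, c₁, c₀]ᵀ = Aᵀz reads: 39074·c₂ + 3618·c₁ + 350·c₀ = 31128;  3618·c₂ + 350·c₁ + 36·c₀ = 2846;  350·c₂ + 36·c₁ + 4·c₀ = 270.
Row-reducing yields c₂ = 3/5, c₁ = 26/5, c₀ = -159/5.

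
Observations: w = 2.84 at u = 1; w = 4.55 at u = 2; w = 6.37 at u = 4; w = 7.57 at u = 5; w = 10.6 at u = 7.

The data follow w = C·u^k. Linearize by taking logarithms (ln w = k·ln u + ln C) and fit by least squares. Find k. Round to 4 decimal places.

Taking logs, ln w = k·ln u + ln C, so regress ln w on ln u.
Σln u = 5.6348, Σ(ln u)² = 8.7791, Σln w = 8.7956, Σln u·ln w = 11.4689.
Equations: 8.7791·k + 5.6348·ln C = 11.4689;  5.6348·k + 5·ln C = 8.7956.
Slope k = (n·Σln u·ln w − Σln u·Σln w)/(n·Σ(ln u)² − (Σln u)²) = (5·11.4689 − 5.6348·8.7956)/12.1448 = 0.64087; ln C = (Σln w − k·Σln u)/n = 1.03688.

k = 0.6409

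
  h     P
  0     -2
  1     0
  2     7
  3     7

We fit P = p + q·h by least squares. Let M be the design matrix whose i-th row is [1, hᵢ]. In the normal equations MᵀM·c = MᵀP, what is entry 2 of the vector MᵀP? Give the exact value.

35

Entry 2 ↔ basis h, so (MᵀP)_{2} = Σᵢ (h)·Pᵢ = (0)·(-2) + (1)·(0) + (2)·(7) + (3)·(7) = 35.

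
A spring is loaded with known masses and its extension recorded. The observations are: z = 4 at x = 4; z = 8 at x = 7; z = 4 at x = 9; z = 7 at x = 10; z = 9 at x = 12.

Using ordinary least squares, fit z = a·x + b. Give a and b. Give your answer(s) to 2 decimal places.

Compute the Gram sums: Σx·x = 390, Σx = 42, Σ1 = 5.
And Σx·z = 286, Σz = 32.
Determinant 390·5 − 42² = 186.
a = (286·5 − 42·32)/186 = 43/93; b = (390·32 − 42·286)/186 = 78/31.

a = 0.46, b = 2.52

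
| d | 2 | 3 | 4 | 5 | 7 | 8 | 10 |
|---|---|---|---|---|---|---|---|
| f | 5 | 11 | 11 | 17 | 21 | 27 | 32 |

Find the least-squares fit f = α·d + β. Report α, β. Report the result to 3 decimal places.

α = 3.302, β = -0.681

Compute the Gram sums: Σd·d = 267, Σd = 39, Σ1 = 7.
Moment sums: Σd·f = 855, Σf = 124.
XᵀX·[α, β]ᵀ = Xᵀf becomes [[267, 39]; [39, 7]]·[α, β]ᵀ = [855, 124]ᵀ.
det = 267·7 − 39² = 348.
α = (855·7 − 39·124)/348 = 383/116; β = (267·124 − 39·855)/348 = -79/116.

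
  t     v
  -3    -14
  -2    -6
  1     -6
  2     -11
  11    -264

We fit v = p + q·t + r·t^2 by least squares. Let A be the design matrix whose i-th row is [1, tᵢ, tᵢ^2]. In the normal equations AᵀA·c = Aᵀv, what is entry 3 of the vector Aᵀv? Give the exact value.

Entry 3 ↔ basis t^2, so (Aᵀv)_{3} = Σᵢ (t^2)·vᵢ = (9)·(-14) + (4)·(-6) + (1)·(-6) + (4)·(-11) + (121)·(-264) = -32144.

-32144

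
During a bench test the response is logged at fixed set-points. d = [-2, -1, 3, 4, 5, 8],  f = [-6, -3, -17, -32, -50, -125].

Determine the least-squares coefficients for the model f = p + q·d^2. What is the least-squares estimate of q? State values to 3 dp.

q = -1.960

From the data, Σ1 = 6, Σd^2 = 119, Σd^2·d^2 = 5075.
Moment sums: Σf = -233, Σd^2·f = -9942.
Normal equations: [[6, 119]; [119, 5075]]·[p, q]ᵀ = [-233, -9942]ᵀ.
Eliminating q: 5075·(row 1) − 119·(row 2) gives 16289·p = 5075·(-233) − 119·(-9942) = 623, so p = 89/2327.
Then q = ((-9942) − 119·(89/2327))/5075 = -31925/16289.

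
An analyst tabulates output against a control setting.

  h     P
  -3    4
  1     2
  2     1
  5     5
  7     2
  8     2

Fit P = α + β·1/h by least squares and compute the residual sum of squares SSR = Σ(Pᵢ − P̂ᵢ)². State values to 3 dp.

SSR = 8.567

Normal-equation sums: Σ1 = 6, Σ1/h = 1373/840, Σ1/h·1/h = 1014049/705600.
For MᵀP: ΣP = 16, Σ1/h·P = 227/84.
So MᵀM·[α, β]ᵀ = MᵀP: [[6, 1373/840]; [1373/840, 1014049/705600]]·[α, β]ᵀ = [16, 227/84]ᵀ.
det = 6·(1014049/705600) − (1373/840)² = 839833/141120.
α = (16·(1014049/705600) − (1373/840)·(227/84))/(839833/141120) = 13108074/4199165; β = (6·(227/84) − (1373/840)·16)/(839833/141120) = -1402464/839833.
Residuals: 31422/97655, 2302576/4199165, -5402749/4199165, 1858043/839833, -3707984/4199165, -3833204/4199165; SSR = 35975686/4199165.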